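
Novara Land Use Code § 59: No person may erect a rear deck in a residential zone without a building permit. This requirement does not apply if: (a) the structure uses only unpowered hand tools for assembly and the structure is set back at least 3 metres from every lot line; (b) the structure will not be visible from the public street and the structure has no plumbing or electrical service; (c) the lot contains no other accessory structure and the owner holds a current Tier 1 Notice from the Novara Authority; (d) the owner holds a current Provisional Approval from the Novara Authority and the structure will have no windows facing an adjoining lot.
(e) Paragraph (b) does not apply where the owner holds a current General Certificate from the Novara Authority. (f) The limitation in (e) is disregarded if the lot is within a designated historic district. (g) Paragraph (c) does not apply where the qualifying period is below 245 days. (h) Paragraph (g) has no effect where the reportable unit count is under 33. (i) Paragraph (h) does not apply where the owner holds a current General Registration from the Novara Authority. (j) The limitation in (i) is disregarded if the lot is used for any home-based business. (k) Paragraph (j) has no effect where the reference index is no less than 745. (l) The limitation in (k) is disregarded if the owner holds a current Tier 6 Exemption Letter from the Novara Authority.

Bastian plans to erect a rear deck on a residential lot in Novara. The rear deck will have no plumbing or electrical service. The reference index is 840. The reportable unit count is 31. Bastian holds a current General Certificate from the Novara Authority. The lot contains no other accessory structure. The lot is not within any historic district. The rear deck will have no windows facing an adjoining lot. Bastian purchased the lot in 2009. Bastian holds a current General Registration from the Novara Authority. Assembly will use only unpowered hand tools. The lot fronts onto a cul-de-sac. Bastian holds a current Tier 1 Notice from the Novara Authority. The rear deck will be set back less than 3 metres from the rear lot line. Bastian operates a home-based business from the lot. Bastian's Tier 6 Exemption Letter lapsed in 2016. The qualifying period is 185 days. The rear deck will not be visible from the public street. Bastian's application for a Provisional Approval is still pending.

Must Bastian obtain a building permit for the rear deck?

Exception (a) does not apply: the rear setback is under 3 m.
Exception (b): the structure will not be visible from the street; there is no plumbing or electrical service — every condition holds. Turning to paragraphs (e)–(f): (e) operates against (b): a current General Certificate is held. (f), which would lift (e), is inapplicable — the lot is not in a historic district. Exception (b) does not apply.
Exception (c) is satisfied on its face — the lot has no other accessory structure; a current Tier 1 Notice is held. Turning to paragraphs (g)–(l): (g) applies — the qualifying period is 185 days, below the 245 days limit. (h) is triggered (the reportable unit count is 31, under the 33 limit), but is itself disapplied by (i): (i) operates against (h): a current General Registration is held. (j) would limit (i) — a home-based business operates on the lot — but (k) sets (j) aside: (k) operates against (j): the reference index is 840, meeting the 745 threshold. (l) is not engaged (no current Tier 6 Exemption Letter is held), so (k) stands. So (c) is unavailable.
Exception (d) does not apply: the Provisional Approval is not current.
None of the exceptions is available; § 59 applies in full.

Yes — Bastian must obtain a building permit.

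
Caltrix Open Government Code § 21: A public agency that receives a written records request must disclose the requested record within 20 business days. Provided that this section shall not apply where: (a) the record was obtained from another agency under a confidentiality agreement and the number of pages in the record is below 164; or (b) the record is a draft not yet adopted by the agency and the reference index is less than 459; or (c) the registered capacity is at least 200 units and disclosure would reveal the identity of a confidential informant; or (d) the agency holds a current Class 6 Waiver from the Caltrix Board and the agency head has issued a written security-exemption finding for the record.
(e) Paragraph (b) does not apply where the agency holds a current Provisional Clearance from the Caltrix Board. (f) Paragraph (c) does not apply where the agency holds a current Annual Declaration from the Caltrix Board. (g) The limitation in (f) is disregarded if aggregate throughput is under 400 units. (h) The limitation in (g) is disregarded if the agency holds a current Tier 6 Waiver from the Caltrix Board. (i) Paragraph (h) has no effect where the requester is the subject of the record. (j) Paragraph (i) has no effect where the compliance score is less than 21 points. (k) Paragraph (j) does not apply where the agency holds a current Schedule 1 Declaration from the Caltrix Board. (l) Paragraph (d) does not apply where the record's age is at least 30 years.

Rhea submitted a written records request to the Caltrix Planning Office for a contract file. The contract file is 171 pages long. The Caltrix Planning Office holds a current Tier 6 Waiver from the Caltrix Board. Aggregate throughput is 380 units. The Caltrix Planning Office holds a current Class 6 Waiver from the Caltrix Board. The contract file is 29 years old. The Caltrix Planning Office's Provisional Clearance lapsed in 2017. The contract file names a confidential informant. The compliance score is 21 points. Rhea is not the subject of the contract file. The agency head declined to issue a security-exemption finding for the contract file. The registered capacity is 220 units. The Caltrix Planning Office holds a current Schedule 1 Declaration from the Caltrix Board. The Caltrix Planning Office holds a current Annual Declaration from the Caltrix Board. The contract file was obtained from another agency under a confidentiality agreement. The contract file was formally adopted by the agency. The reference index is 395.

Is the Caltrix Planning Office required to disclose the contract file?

Yes — the Caltrix Planning Office must disclose the contract file.

Exception (a) fails — the number of pages in the record is 171, not below 164.
Exception (b) requires that the record is a draft not yet adopted by the agency; but the contract file has been formally adopted, so (b) is unavailable.
Exception (c): the registered capacity is 220 units, meeting the 200 units threshold; the contract file names a confidential informant — every condition holds. But: (f) applies — a current Annual Declaration is held. (g) would limit (f) — aggregate throughput is 380 units, under the 400 units limit — but (h) sets (g) aside: (h) operates against (g): a current Tier 6 Waiver is held. (i) is inapplicable (Rhea is not the subject of the contract file), so (h) stands. So (c) is unavailable.
Exception (d) requires that the agency head has issued a written security-exemption finding for the record; but the agency head declined to issue a security-exemption finding, so (d) is unavailable.
None of the exceptions is available; § 21 applies in full.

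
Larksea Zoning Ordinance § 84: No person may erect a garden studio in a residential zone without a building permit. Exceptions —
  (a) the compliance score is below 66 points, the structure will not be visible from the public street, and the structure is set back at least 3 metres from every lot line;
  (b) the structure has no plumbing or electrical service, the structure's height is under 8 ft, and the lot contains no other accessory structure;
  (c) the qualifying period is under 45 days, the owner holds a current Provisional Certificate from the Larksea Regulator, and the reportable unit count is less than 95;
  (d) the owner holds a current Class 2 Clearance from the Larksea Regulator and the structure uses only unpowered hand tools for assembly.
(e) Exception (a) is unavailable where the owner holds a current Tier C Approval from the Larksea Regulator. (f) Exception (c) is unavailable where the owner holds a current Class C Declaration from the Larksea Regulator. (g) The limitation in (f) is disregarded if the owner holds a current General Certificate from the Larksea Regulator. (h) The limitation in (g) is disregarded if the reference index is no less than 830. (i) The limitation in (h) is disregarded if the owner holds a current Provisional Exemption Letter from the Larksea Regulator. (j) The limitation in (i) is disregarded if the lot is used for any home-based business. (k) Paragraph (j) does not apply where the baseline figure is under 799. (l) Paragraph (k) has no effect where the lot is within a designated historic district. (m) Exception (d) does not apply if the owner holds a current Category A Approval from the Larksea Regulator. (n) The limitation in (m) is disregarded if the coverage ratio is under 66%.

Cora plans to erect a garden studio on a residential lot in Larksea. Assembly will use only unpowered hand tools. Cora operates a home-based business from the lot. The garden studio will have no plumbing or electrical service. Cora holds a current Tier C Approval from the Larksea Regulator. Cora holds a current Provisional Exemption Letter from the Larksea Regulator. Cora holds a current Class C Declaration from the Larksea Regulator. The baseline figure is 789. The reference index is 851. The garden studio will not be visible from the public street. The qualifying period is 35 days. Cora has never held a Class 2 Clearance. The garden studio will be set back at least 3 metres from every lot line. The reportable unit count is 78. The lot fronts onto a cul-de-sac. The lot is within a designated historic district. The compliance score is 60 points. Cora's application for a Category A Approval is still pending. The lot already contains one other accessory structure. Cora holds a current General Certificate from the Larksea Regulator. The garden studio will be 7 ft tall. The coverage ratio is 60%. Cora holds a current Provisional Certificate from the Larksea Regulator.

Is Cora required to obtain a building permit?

All of (a)'s requirements are met (the compliance score is 60 points, below the 66 points limit; the structure will not be visible from the street; the setback is at least 3 m on every side). But applying paragraph (e): (e) operates against (a): a current Tier C Approval is held. Exception (a) does not apply.
Exception (b) requires that the lot contains no other accessory structure; but the lot already has another accessory structure, so (b) is unavailable.
Exception (c): the qualifying period is 35 days, under the 45 days limit; a current Provisional Certificate is held; the reportable unit count is 78, less than the 95 limit — every condition holds. Turning to paragraphs (f)–(l): (f) applies — a current Class C Declaration is held. (g) would limit (f) — a current General Certificate is held — but (h) sets (g) aside: (h) operates against (g): the reference index is 851, meeting the 830 threshold. (i) applies (a current Provisional Exemption Letter is held), but yields to (j): (j) applies — a home-based business operates on the lot. (k) is engaged (the baseline figure is 789, under the 799 limit), but yields to (l): (l) operates against (k): the lot is in a historic district. So (c) is unavailable.
Exception (d) does not apply: there is no Class 2 Clearance in force.
No exception applies. The general rule governs.

Yes — Cora must obtain a building permit.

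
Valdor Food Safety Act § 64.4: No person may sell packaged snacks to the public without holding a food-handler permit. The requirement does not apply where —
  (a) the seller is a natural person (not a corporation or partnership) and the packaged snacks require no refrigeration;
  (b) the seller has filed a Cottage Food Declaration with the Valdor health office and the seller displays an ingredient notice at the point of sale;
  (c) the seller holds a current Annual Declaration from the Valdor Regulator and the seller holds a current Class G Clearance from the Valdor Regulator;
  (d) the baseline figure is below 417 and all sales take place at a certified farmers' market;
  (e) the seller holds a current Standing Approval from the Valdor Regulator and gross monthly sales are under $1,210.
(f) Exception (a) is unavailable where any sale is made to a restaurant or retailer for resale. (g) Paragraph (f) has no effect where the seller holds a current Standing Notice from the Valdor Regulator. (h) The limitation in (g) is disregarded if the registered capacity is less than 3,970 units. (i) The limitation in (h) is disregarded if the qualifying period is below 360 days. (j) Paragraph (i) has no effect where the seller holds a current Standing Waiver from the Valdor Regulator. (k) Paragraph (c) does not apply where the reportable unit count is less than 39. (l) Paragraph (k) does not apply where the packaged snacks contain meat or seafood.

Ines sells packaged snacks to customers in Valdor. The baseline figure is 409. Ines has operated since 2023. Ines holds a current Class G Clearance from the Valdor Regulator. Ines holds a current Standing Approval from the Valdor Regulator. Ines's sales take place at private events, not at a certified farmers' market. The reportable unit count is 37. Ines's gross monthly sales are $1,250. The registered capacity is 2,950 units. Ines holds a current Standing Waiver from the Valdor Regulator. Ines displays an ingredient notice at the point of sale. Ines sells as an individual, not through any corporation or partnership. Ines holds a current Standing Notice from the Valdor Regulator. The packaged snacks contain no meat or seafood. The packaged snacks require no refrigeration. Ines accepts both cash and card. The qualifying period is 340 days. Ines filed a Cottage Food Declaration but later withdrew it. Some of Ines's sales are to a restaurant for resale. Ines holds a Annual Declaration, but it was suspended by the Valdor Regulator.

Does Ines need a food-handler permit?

Yes — Ines must hold a food-handler permit.

All of (a)'s requirements are met (the seller is a natural person; the packaged snacks are shelf-stable). However, paragraphs (f)–(j) must be considered: (f) operates against (a): some sales are to a restaurant for resale. (g) is engaged (a current Standing Notice is held), but yields to (h): (h) operates against (g): the registered capacity is 2,950 units, less than the 3,970 units limit. (i) would limit (h) — the qualifying period is 340 days, below the 360 days limit — but (j) sets (i) aside: (j) is triggered — a current Standing Waiver is held. So (a) is unavailable.
Exception (b) does not apply: the Cottage Food Declaration was withdrawn.
Exception (c) requires that the seller holds a current Annual Declaration from the Valdor Regulator; but the Annual Declaration is not current, so (c) is unavailable.
Exception (d) requires that all sales take place at a certified farmers' market; but sales are at private events, not a certified farmers' market, so (d) is unavailable.
Exception (e) fails — gross monthly sales are $1,250, not under $1,210.
Every exception is unavailable, so the rule governs.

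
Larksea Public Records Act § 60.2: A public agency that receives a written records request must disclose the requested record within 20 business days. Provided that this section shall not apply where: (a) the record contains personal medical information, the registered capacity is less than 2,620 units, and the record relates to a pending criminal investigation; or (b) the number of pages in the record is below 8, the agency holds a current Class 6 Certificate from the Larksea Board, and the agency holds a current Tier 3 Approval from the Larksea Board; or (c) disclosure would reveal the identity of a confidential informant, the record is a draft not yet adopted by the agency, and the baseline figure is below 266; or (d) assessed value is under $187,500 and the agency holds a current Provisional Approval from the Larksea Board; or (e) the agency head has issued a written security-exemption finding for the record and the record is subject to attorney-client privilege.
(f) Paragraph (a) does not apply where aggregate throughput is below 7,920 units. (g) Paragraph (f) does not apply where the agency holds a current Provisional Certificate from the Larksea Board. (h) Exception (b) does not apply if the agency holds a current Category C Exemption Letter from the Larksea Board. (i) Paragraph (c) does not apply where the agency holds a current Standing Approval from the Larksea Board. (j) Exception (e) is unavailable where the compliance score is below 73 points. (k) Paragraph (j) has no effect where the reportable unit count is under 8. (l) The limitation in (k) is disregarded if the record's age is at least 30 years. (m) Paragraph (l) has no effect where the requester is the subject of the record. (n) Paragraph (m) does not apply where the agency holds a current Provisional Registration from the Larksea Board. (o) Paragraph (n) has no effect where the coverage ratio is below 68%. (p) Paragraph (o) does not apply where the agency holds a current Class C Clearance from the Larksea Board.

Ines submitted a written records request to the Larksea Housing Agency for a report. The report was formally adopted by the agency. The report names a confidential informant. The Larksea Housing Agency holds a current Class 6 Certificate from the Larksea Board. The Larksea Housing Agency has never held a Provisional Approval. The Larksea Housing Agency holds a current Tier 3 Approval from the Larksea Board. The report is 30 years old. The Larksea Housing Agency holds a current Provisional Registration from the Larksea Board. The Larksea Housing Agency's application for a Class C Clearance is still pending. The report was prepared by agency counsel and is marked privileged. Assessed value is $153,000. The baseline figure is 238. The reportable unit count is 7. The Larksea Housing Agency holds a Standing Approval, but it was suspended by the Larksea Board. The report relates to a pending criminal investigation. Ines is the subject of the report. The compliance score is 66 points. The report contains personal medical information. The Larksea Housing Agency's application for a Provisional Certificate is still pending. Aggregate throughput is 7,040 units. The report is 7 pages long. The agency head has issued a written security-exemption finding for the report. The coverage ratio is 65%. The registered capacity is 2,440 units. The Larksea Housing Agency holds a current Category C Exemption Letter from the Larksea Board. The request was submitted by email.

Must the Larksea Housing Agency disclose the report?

No — exception (e) applies; the Larksea Housing Agency is not required to disclose the report.

Exception (a)'s conditions are all satisfied: the report contains personal medical information; the registered capacity is 2,440 units, less than the 2,620 units limit; the report relates to a pending investigation. Turning to paragraphs (f)–(g): (f) operates — aggregate throughput is 7,040 units, below the 7,920 units limit. (g) is inapplicable (there is no Provisional Certificate in force), so (f) stands. (a) is therefore removed.
Exception (b) is satisfied on its face — the number of pages in the record is 7, below the 8 limit; a current Class 6 Certificate is held; a current Tier 3 Approval is held. However, paragraph (h) must be considered: (h) operates against (b): a current Category C Exemption Letter is held. So (b) is unavailable.
Exception (c) does not apply: the report has been formally adopted.
Exception (d) does not apply: no current Provisional Approval is held.
All of (e)'s requirements are met (a written security-exemption finding has been issued; the report is privileged). Considering the limiting provisions: (j) would limit (e) — the compliance score is 66 points, below the 73 points limit — but (k) sets (j) aside: (k) operates against (j): the reportable unit count is 7, under the 8 limit. (l) operates (the record's age is 30 years, meeting the 30 years threshold), but is set aside by (m): (m) operates against (l): Ines is the subject of the report. (n) would limit (m) — a current Provisional Registration is held — but (o) sets (n) aside: (o) is triggered — the coverage ratio is 65%, below the 68% limit. (p) is not engaged (no current Class C Clearance is held), so (o) stands. Exception (e) stands.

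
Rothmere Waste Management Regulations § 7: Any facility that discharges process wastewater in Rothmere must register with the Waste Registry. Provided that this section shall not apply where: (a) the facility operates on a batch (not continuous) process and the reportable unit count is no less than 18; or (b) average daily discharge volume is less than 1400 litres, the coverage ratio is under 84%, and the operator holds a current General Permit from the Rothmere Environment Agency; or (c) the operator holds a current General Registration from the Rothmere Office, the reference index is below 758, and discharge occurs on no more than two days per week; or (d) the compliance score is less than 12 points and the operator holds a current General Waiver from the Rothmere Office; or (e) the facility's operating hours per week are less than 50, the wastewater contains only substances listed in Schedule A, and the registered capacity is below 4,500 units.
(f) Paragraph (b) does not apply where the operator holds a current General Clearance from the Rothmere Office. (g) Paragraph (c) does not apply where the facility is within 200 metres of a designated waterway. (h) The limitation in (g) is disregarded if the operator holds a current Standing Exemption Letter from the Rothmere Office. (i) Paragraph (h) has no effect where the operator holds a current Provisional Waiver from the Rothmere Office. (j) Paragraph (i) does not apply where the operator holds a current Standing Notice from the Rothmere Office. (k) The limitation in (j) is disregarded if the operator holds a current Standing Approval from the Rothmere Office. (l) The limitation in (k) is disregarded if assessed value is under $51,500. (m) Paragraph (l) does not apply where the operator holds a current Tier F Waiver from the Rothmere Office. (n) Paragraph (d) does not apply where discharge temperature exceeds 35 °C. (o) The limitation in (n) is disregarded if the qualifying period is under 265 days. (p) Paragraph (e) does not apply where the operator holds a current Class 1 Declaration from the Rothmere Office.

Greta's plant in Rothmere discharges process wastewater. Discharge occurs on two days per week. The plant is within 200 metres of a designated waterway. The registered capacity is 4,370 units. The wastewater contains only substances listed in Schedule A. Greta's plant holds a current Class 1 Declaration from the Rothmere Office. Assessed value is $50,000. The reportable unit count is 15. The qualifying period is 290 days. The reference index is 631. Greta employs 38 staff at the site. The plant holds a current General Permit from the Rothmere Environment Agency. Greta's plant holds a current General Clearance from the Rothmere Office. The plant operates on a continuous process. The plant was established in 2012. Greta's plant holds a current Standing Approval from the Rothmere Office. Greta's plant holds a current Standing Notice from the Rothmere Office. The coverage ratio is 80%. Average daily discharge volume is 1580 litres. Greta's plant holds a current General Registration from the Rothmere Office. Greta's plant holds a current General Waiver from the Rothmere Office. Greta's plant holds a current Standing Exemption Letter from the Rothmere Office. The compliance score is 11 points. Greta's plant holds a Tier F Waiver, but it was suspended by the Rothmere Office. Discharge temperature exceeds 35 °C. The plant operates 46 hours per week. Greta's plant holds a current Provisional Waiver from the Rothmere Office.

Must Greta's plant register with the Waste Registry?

No — exception (c) applies; Greta's plant is not required to register with the Waste Registry.

Exception (a) fails — the facility operates on a continuous process.
Exception (b) fails — average daily discharge volume is 1580 litres, not less than 1400 litres.
Exception (c)'s conditions are all satisfied: a current General Registration is held; the reference index is 631, below the 758 limit; discharge occurs on no more than two days per week. Considering the limiting provisions: (g) would limit (c) — the plant is within 200 m of a designated waterway — but (h) sets (g) aside: (h) applies — a current Standing Exemption Letter is held. (i) applies (a current Provisional Waiver is held), but yields to (j): (j) applies — a current Standing Notice is held. (k) would limit (j) — a current Standing Approval is held — but (l) sets (k) aside: (l) applies — assessed value is $50,000, under the $51,500 limit. (m), which would lift (l), is not triggered — no current Tier F Waiver is held. So (c) applies.
All of (d)'s requirements are met (the compliance score is 11 points, less than the 12 points limit; a current General Waiver is held). But: (n) is triggered — discharge temperature exceeds 35 °C. (o) is not engaged (the qualifying period is 290 days, not under 265 days), so (n) stands. Exception (d) does not apply.
All of (e)'s requirements are met (the facility's operating hours per week are 46, less than the 50 limit; the wastewater is Schedule-A-only; the registered capacity is 4,370 units, below the 4,500 units limit). But: (p) operates against (e): a current Class 1 Declaration is held. (e) is therefore removed.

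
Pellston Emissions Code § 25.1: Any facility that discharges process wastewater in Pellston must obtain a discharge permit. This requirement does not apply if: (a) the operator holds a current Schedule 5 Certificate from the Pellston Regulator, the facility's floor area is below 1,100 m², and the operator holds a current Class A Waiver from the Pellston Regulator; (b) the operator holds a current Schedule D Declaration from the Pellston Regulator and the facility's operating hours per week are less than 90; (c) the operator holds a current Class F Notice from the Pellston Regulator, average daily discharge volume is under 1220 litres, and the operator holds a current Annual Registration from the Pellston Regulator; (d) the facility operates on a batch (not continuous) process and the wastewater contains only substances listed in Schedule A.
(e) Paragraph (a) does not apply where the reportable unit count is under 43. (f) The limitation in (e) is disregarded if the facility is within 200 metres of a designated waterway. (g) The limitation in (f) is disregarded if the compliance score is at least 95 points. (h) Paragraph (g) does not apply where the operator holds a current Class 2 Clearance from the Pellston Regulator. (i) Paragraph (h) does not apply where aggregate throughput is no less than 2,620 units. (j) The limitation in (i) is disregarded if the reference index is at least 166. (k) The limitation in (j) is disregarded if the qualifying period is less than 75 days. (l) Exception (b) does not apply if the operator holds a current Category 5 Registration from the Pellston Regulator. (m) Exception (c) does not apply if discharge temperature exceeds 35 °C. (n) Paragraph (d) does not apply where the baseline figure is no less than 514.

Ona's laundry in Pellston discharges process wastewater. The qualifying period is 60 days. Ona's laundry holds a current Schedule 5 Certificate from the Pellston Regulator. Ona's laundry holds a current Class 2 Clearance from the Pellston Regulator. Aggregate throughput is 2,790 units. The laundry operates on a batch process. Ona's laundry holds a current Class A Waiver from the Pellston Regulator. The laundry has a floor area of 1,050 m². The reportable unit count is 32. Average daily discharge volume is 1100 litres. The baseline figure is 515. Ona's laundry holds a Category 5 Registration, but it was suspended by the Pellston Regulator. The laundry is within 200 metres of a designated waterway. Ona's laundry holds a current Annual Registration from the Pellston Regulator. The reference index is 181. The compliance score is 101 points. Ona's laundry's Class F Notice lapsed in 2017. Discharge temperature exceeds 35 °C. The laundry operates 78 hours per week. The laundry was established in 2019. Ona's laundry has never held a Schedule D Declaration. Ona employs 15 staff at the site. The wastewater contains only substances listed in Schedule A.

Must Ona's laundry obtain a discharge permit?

Yes — Ona's laundry must obtain a discharge permit.

Exception (a)'s conditions are all satisfied: a current Schedule 5 Certificate is held; the facility's floor area is 1,050 m², below the 1,100 m² limit; a current Class A Waiver is held. But: (e) operates — the reportable unit count is 32, under the 43 limit. (f) applies (the laundry is within 200 m of a designated waterway), but is itself disapplied by (g): (g) operates against (f): the compliance score is 101 points, meeting the 95 points threshold. (h) would limit (g) — a current Class 2 Clearance is held — but (i) sets (h) aside: (i) operates against (h): aggregate throughput is 2,790 units, meeting the 2,620 units threshold. (j) is engaged (the reference index is 181, meeting the 166 threshold), but is set aside by (k): (k) operates — the qualifying period is 60 days, less than the 75 days limit. Exception (a) does not apply.
Exception (b) fails — the Schedule D Declaration is not current.
Exception (c) does not apply: there is no Class F Notice in force.
Exception (d)'s conditions are all satisfied: the facility operates on a batch process; the wastewater is Schedule-A-only. But applying paragraph (n): (n) is triggered — the baseline figure is 515, meeting the 514 threshold. (d) is therefore removed.
None of the exceptions is available; § 25.1 applies in full.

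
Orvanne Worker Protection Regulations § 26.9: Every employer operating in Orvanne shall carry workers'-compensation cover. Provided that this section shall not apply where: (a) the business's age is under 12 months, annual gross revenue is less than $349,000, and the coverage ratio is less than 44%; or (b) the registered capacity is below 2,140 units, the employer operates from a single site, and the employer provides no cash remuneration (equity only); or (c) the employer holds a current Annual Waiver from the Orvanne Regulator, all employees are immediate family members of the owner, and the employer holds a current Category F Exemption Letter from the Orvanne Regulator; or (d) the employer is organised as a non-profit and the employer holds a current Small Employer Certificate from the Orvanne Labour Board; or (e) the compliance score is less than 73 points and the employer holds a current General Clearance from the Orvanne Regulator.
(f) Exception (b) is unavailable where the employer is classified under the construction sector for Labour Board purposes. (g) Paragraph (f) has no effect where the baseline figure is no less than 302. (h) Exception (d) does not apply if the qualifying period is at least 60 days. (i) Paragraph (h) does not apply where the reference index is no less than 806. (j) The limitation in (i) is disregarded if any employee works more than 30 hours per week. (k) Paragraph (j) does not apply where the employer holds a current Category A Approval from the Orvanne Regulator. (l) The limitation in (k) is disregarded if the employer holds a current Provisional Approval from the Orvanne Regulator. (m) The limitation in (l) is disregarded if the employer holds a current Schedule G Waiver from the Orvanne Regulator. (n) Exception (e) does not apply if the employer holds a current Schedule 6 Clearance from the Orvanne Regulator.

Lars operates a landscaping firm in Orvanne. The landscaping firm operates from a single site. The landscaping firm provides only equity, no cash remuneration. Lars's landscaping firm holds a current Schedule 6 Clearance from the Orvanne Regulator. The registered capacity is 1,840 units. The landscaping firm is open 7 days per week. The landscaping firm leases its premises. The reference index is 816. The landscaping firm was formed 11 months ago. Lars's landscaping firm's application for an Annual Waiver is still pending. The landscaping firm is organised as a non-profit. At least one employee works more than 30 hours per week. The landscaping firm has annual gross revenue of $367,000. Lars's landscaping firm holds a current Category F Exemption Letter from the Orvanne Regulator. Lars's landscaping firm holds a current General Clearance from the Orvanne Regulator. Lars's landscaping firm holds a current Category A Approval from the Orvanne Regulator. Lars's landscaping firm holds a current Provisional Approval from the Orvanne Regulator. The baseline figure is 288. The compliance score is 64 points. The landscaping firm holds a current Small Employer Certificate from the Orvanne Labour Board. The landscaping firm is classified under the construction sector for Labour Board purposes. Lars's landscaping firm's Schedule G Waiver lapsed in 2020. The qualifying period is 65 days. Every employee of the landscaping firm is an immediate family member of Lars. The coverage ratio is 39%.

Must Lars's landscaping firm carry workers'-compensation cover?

Exception (a) requires that annual gross revenue is less than $349,000; but annual gross revenue is $367,000, not less than $349,000, so (a) is unavailable.
Exception (b) is satisfied on its face — the registered capacity is 1,840 units, below the 2,140 units limit; the employer operates from a single site; remuneration is equity-only. But applying paragraphs (f)–(g): (f) operates — the landscaping firm is classified under the construction sector. (g), which would lift (f), is not engaged — the baseline figure is 288, short of 302. So (b) is unavailable.
Exception (c) does not apply: the Annual Waiver is not current.
All of (d)'s requirements are met (the employer is a non-profit; a current Small Employer Certificate is held). But applying paragraphs (h)–(m): (h) operates against (d): the qualifying period is 65 days, meeting the 60 days threshold. (i) is engaged (the reference index is 816, meeting the 806 threshold), but is set aside by (j): (j) operates against (i): at least one employee exceeds 30 hours/week. (k) is triggered (a current Category A Approval is held), but is displaced by (l): (l) operates against (k): a current Provisional Approval is held. (m), which would lift (l), is not triggered — the Schedule G Waiver is not current. Exception (d) does not apply.
Exception (e)'s conditions are all satisfied: the compliance score is 64 points, less than the 73 points limit; a current General Clearance is held. But applying paragraph (n): (n) operates — a current Schedule 6 Clearance is held. (e) is therefore removed.
Every exception is unavailable, so the rule governs.

Yes — Lars's landscaping firm must carry workers'-compensation cover.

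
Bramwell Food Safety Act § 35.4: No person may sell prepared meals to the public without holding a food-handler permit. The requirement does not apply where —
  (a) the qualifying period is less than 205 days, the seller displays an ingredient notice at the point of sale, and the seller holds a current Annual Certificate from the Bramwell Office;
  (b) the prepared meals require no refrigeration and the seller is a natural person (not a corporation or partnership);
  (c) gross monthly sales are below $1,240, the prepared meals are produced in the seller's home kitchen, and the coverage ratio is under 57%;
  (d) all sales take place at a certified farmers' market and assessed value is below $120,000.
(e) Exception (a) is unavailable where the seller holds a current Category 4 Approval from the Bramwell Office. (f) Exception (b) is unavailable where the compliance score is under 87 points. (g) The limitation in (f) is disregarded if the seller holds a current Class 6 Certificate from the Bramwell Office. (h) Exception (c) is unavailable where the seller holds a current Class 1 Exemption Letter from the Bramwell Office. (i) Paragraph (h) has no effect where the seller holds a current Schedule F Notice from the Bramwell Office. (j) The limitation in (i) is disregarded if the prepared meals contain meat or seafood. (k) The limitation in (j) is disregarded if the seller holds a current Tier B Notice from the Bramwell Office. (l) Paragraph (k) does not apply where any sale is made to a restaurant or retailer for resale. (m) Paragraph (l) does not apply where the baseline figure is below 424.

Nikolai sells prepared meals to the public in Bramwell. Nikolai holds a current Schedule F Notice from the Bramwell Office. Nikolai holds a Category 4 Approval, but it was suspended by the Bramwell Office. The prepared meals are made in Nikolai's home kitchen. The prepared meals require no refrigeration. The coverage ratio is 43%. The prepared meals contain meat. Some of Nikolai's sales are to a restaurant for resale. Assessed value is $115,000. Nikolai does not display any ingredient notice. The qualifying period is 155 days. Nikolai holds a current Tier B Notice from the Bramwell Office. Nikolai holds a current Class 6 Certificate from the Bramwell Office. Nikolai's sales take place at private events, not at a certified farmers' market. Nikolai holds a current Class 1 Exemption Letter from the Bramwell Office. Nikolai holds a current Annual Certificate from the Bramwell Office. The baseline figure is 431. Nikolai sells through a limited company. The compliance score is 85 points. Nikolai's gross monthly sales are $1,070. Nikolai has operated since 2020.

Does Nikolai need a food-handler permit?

Yes — Nikolai must hold a food-handler permit.

Exception (a) fails — no ingredient notice is displayed.
Exception (b) fails — the seller operates through a limited company.
Exception (c) is satisfied on its face — gross monthly sales are $1,070, below the $1,240 limit; the prepared meals are home-kitchen produced; the coverage ratio is 43%, under the 57% limit. Turning to paragraphs (h)–(m): (h) operates — a current Class 1 Exemption Letter is held. (i) would limit (h) — a current Schedule F Notice is held — but (j) sets (i) aside: (j) operates against (i): the prepared meals contain meat. (k) would limit (j) — a current Tier B Notice is held — but (l) sets (k) aside: (l) operates against (k): some sales are to a restaurant for resale. (m), which would lift (l), is not engaged — the baseline figure is 431, not below 424. (c) is therefore removed.
Exception (d) does not apply: sales are at private events, not a certified farmers' market.
Every exception is unavailable, so the rule governs.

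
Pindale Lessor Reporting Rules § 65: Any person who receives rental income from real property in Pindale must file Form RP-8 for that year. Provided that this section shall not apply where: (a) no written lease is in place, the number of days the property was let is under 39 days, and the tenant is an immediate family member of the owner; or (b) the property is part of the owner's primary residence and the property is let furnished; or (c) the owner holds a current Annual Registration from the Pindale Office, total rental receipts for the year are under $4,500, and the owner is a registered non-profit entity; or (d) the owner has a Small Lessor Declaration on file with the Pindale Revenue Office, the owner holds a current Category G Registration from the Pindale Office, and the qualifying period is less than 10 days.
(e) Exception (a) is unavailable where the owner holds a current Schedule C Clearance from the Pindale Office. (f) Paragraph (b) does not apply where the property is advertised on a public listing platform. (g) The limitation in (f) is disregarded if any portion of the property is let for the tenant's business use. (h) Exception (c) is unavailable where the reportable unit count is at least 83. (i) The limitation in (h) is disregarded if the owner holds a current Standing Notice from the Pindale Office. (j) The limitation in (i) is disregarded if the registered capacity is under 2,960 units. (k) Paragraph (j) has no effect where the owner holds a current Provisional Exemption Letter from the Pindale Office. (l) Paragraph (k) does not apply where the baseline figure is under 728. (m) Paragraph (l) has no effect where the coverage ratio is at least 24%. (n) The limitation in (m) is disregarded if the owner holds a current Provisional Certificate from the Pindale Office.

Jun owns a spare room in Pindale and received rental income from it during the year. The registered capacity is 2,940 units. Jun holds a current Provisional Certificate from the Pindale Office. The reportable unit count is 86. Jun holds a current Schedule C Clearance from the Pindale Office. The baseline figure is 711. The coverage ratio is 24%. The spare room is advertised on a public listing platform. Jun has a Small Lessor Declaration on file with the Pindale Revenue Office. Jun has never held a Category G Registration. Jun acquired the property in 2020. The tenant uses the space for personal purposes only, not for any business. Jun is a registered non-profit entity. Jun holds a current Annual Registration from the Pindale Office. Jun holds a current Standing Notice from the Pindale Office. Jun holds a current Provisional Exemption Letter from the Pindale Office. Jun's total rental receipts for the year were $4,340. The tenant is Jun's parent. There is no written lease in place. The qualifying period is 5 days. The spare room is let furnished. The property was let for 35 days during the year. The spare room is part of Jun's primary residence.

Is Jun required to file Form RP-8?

Exception (a): there is no written lease; the number of days the property was let is 35 days, under the 39 days limit; the tenant is an immediate family member — every condition holds. But: (e) is engaged — a current Schedule C Clearance is held. Exception (a) does not apply.
Exception (b)'s conditions are all satisfied: the spare room is part of the primary residence; the property is let furnished. But applying paragraphs (f)–(g): (f) operates against (b): the property is publicly advertised. (g) is inapplicable (the space is used for personal purposes only), so (f) stands. Exception (b) does not apply.
Exception (c) is satisfied on its face — a current Annual Registration is held; total rental receipts for the year are $4,340, under the $4,500 limit; Jun is a registered non-profit. However, paragraphs (h)–(n) must be considered: (h) is engaged — the reportable unit count is 86, meeting the 83 threshold. (i) applies (a current Standing Notice is held), but yields to (j): (j) operates against (i): the registered capacity is 2,940 units, under the 2,960 units limit. (k) is engaged (a current Provisional Exemption Letter is held), but is displaced by (l): (l) operates against (k): the baseline figure is 711, under the 728 limit. (m) would limit (l) — the coverage ratio is 24%, meeting the 24% threshold — but (n) sets (m) aside: (n) applies — a current Provisional Certificate is held. (c) is therefore removed.
Exception (d) requires that the owner holds a current Category G Registration from the Pindale Office; but the Category G Registration is not current, so (d) is unavailable.
None of the exceptions is available; § 65 applies in full.

Yes — Jun must file Form RP-8.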